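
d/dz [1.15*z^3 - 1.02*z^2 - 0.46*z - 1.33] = 3.45*z^2 - 2.04*z - 0.46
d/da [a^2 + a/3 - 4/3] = 2*a + 1/3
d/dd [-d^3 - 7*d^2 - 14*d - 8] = -3*d^2 - 14*d - 14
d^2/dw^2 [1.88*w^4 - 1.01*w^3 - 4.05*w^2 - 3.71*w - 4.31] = 22.56*w^2 - 6.06*w - 8.1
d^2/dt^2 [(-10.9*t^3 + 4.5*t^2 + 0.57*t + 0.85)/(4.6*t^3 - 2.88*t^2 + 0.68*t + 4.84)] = (-98.3663999999999*t^6 + 276.9384*t^5 + 2998.19904*t^4 - 1873.244384*t^3 + 67.0824*t^2 - 1607.896416*t + 231.561152)/(97.336*t^9 - 182.8224*t^8 + 157.62912*t^7 + 229.303488*t^6 - 361.420224*t^5 + 207.276672*t^4 + 266.715776*t^3 - 195.683136*t^2 + 47.788224*t + 113.379904)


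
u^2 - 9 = (u - 3)*(u + 3)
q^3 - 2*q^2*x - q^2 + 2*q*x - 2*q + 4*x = (q - 2)*(q + 1)*(q - 2*x)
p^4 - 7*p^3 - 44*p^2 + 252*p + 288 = (p - 8)*(p - 6)*(p + 1)*(p + 6)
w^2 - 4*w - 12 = (w - 6)*(w + 2)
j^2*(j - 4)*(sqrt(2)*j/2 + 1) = sqrt(2)*j^4/2 - 2*sqrt(2)*j^3 + j^3 - 4*j^2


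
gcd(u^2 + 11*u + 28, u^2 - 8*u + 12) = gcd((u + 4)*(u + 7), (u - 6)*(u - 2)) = 1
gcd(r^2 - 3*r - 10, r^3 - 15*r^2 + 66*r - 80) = r - 5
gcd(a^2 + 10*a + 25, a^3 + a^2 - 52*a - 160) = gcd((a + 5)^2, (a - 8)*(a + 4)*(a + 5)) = a + 5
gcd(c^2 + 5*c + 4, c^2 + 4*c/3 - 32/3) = c + 4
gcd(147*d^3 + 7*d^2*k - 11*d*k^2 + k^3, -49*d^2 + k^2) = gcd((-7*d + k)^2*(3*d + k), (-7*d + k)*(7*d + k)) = 7*d - k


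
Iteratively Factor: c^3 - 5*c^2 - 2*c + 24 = (c + 2)*(c^2 - 7*c + 12) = (c - 4)*(c + 2)*(c - 3)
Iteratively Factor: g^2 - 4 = (g - 2)*(g + 2)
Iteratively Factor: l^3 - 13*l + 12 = (l + 4)*(l^2 - 4*l + 3) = (l - 3)*(l + 4)*(l - 1)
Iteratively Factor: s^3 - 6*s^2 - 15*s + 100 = (s - 5)*(s^2 - s - 20) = (s - 5)^2*(s + 4)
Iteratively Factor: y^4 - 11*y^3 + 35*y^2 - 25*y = (y - 1)*(y^3 - 10*y^2 + 25*y) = (y - 5)*(y - 1)*(y^2 - 5*y) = y*(y - 5)*(y - 1)*(y - 5)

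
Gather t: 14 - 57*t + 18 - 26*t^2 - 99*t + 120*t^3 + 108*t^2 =120*t^3 + 82*t^2 - 156*t + 32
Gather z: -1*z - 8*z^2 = -8*z^2 - z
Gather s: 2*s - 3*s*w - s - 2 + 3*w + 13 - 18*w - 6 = s*(1 - 3*w) - 15*w + 5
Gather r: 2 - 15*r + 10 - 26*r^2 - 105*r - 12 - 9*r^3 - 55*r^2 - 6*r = -9*r^3 - 81*r^2 - 126*r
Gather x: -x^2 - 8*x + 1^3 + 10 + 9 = -x^2 - 8*x + 20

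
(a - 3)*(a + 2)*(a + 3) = a^3 + 2*a^2 - 9*a - 18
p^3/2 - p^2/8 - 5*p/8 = p*(p/2 + 1/2)*(p - 5/4)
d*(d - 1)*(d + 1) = d^3 - d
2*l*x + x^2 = x*(2*l + x)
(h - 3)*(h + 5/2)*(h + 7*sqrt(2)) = h^3 - h^2/2 + 7*sqrt(2)*h^2 - 15*h/2 - 7*sqrt(2)*h/2 - 105*sqrt(2)/2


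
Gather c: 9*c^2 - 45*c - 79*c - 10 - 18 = 9*c^2 - 124*c - 28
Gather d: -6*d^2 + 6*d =-6*d^2 + 6*d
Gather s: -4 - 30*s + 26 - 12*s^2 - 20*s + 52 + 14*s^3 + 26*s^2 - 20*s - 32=14*s^3 + 14*s^2 - 70*s + 42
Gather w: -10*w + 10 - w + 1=11 - 11*w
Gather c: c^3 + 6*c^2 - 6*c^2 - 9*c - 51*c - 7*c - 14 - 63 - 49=c^3 - 67*c - 126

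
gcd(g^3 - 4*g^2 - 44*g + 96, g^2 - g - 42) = g + 6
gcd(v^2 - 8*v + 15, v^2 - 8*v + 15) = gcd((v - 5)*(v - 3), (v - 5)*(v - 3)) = v^2 - 8*v + 15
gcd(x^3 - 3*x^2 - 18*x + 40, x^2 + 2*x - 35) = x - 5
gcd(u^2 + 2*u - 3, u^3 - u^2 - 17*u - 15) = u + 3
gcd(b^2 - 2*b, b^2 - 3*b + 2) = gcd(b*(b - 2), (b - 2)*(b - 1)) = b - 2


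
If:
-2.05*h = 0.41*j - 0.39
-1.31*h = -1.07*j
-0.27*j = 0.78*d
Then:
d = -0.06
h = 0.15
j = 0.19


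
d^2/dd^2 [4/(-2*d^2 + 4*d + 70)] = 4*(-d^2 + 2*d + 4*(d - 1)^2 + 35)/(-d^2 + 2*d + 35)^3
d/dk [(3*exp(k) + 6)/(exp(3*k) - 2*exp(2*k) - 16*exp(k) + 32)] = 3*((exp(k) + 2)*(-3*exp(2*k) + 4*exp(k) + 16) + exp(3*k) - 2*exp(2*k) - 16*exp(k) + 32)*exp(k)/(exp(3*k) - 2*exp(2*k) - 16*exp(k) + 32)^2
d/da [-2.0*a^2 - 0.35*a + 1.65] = -4.0*a - 0.35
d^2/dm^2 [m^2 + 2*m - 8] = 2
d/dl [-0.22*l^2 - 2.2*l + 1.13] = -0.44*l - 2.2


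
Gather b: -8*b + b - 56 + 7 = -7*b - 49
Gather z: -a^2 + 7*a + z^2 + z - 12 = -a^2 + 7*a + z^2 + z - 12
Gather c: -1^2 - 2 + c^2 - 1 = c^2 - 4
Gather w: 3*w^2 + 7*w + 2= 3*w^2 + 7*w + 2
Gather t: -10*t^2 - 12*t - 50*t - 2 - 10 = -10*t^2 - 62*t - 12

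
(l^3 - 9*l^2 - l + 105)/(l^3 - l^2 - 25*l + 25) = (l^2 - 4*l - 21)/(l^2 + 4*l - 5)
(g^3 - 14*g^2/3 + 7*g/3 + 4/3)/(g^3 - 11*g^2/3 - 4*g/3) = (g - 1)/g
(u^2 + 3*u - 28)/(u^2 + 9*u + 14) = (u - 4)/(u + 2)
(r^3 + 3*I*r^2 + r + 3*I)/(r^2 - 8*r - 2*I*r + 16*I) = (r^3 + 3*I*r^2 + r + 3*I)/(r^2 - 8*r - 2*I*r + 16*I)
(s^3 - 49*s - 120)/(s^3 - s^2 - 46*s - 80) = (s + 3)/(s + 2)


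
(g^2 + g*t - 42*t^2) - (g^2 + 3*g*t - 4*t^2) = -2*g*t - 38*t^2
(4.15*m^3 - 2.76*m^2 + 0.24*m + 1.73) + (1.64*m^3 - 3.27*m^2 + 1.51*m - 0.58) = 5.79*m^3 - 6.03*m^2 + 1.75*m + 1.15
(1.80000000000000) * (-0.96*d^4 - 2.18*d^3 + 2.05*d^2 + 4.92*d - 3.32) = -1.728*d^4 - 3.924*d^3 + 3.69*d^2 + 8.856*d - 5.976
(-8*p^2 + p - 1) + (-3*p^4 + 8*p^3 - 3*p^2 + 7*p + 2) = -3*p^4 + 8*p^3 - 11*p^2 + 8*p + 1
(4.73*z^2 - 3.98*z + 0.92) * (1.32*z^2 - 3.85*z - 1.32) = 6.2436*z^4 - 23.4641*z^3 + 10.2938*z^2 + 1.7116*z - 1.2144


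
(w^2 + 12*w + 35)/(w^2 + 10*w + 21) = (w + 5)/(w + 3)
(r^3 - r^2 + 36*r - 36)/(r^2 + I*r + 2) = (r^3 - r^2 + 36*r - 36)/(r^2 + I*r + 2)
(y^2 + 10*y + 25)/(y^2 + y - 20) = (y + 5)/(y - 4)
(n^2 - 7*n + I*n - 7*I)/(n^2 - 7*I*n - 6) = (n^2 + n*(-7 + I) - 7*I)/(n^2 - 7*I*n - 6)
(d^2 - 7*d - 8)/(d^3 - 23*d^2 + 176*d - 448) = (d + 1)/(d^2 - 15*d + 56)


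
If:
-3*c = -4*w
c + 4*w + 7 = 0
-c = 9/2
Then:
No Solution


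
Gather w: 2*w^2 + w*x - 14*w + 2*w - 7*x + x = 2*w^2 + w*(x - 12) - 6*x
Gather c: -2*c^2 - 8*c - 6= -2*c^2 - 8*c - 6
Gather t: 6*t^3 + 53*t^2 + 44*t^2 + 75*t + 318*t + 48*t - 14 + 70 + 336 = 6*t^3 + 97*t^2 + 441*t + 392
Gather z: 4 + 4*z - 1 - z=3*z + 3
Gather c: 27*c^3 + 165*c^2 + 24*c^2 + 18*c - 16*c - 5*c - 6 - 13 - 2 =27*c^3 + 189*c^2 - 3*c - 21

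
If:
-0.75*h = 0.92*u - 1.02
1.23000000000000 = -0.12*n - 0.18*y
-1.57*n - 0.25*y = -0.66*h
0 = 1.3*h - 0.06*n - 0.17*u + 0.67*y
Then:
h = 4.49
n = 3.33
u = -2.55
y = -9.05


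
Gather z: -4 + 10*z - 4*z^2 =-4*z^2 + 10*z - 4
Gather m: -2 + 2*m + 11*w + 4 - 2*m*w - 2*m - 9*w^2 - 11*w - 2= -2*m*w - 9*w^2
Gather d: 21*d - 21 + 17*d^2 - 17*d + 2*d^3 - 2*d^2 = 2*d^3 + 15*d^2 + 4*d - 21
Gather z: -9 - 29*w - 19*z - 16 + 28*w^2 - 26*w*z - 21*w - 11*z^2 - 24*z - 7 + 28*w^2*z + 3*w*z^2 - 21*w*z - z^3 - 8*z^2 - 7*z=28*w^2 - 50*w - z^3 + z^2*(3*w - 19) + z*(28*w^2 - 47*w - 50) - 32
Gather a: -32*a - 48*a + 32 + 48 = 80 - 80*a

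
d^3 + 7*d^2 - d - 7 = (d - 1)*(d + 1)*(d + 7)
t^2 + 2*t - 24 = (t - 4)*(t + 6)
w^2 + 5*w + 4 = (w + 1)*(w + 4)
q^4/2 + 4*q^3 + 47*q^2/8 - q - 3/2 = (q/2 + 1/4)*(q - 1/2)*(q + 2)*(q + 6)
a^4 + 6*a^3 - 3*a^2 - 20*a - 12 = (a - 2)*(a + 1)^2*(a + 6)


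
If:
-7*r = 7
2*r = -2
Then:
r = -1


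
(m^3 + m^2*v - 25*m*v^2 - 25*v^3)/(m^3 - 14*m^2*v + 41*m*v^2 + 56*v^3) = (m^2 - 25*v^2)/(m^2 - 15*m*v + 56*v^2)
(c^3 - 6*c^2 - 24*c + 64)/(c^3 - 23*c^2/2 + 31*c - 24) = 2*(c + 4)/(2*c - 3)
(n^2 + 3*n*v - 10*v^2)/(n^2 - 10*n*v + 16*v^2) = (-n - 5*v)/(-n + 8*v)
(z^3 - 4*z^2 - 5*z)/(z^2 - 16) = z*(z^2 - 4*z - 5)/(z^2 - 16)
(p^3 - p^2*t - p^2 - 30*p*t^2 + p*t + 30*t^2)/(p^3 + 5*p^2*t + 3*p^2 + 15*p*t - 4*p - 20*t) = (p - 6*t)/(p + 4)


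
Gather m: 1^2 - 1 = 0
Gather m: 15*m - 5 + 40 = 15*m + 35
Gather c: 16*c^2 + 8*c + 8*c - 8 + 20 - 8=16*c^2 + 16*c + 4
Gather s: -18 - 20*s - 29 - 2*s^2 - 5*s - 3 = -2*s^2 - 25*s - 50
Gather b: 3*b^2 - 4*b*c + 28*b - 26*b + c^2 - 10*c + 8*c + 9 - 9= 3*b^2 + b*(2 - 4*c) + c^2 - 2*c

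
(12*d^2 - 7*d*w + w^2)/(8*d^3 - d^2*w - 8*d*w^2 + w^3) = (12*d^2 - 7*d*w + w^2)/(8*d^3 - d^2*w - 8*d*w^2 + w^3)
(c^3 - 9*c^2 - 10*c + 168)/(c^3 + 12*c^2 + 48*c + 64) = (c^2 - 13*c + 42)/(c^2 + 8*c + 16)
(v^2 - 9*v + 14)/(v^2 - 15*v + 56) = (v - 2)/(v - 8)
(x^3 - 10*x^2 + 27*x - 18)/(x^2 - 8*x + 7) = (x^2 - 9*x + 18)/(x - 7)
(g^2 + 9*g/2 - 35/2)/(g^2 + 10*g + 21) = (g - 5/2)/(g + 3)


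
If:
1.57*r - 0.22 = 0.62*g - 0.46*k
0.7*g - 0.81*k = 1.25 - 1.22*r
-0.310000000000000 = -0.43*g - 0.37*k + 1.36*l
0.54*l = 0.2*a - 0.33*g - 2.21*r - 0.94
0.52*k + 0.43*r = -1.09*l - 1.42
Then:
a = 5.83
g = -0.49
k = -1.42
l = -0.77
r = 0.36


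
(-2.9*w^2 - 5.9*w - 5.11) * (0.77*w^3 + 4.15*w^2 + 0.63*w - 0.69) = -2.233*w^5 - 16.578*w^4 - 30.2467*w^3 - 22.9225*w^2 + 0.8517*w + 3.5259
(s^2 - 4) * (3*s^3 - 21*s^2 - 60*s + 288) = 3*s^5 - 21*s^4 - 72*s^3 + 372*s^2 + 240*s - 1152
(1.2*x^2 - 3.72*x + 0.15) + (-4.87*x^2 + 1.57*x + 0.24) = -3.67*x^2 - 2.15*x + 0.39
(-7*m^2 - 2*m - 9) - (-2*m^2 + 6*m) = -5*m^2 - 8*m - 9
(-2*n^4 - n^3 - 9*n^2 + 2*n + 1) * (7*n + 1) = -14*n^5 - 9*n^4 - 64*n^3 + 5*n^2 + 9*n + 1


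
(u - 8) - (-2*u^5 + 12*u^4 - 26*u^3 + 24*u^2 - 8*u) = 2*u^5 - 12*u^4 + 26*u^3 - 24*u^2 + 9*u - 8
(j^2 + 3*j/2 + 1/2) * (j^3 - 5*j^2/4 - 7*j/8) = j^5 + j^4/4 - 9*j^3/4 - 31*j^2/16 - 7*j/16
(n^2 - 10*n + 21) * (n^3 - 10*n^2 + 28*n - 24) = n^5 - 20*n^4 + 149*n^3 - 514*n^2 + 828*n - 504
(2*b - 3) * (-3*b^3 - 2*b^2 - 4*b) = -6*b^4 + 5*b^3 - 2*b^2 + 12*b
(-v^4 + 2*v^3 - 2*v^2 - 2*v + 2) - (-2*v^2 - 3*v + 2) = -v^4 + 2*v^3 + v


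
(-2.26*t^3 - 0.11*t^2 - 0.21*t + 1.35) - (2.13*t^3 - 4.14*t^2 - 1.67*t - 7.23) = -4.39*t^3 + 4.03*t^2 + 1.46*t + 8.58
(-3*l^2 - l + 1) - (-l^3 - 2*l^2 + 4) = l^3 - l^2 - l - 3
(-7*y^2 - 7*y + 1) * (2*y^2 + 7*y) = -14*y^4 - 63*y^3 - 47*y^2 + 7*y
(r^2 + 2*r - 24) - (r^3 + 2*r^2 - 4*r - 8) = -r^3 - r^2 + 6*r - 16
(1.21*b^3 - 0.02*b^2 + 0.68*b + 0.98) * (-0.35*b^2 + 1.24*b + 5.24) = -0.4235*b^5 + 1.5074*b^4 + 6.0776*b^3 + 0.3954*b^2 + 4.7784*b + 5.1352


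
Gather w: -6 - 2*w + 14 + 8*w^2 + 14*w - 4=8*w^2 + 12*w + 4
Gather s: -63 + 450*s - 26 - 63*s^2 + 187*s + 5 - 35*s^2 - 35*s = -98*s^2 + 602*s - 84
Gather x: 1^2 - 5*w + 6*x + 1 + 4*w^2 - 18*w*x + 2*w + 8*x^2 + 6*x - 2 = 4*w^2 - 3*w + 8*x^2 + x*(12 - 18*w)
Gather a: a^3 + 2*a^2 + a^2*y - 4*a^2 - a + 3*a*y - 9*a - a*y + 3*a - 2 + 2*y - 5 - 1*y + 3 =a^3 + a^2*(y - 2) + a*(2*y - 7) + y - 4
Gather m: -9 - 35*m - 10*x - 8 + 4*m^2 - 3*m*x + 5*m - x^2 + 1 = 4*m^2 + m*(-3*x - 30) - x^2 - 10*x - 16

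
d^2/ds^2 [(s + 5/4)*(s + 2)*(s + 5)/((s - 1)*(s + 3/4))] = 4*(692*s^3 + 1812*s^2 + 1104*s + 361)/(64*s^6 - 48*s^5 - 132*s^4 + 71*s^3 + 99*s^2 - 27*s - 27)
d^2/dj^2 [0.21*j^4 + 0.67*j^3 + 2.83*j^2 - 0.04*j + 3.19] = 2.52*j^2 + 4.02*j + 5.66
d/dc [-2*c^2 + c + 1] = 1 - 4*c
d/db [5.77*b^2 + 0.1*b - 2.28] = 11.54*b + 0.1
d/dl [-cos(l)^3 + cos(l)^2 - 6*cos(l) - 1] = (3*cos(l)^2 - 2*cos(l) + 6)*sin(l)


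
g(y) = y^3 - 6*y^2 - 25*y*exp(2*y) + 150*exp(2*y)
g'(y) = 3*y^2 - 50*y*exp(2*y) - 12*y + 275*exp(2*y)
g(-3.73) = -135.23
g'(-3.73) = 86.76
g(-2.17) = -35.81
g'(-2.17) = 45.17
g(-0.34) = 79.57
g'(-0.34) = 152.36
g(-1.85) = -22.01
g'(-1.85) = 41.55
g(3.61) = 81616.57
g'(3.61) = 129128.99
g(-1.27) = 2.61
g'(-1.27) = 46.77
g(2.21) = 7854.86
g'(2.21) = 13657.47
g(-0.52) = 55.85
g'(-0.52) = 113.44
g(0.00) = 150.00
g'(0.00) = 275.00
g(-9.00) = -1215.00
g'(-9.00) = 351.00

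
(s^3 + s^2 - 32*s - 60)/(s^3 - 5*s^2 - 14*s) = (s^2 - s - 30)/(s*(s - 7))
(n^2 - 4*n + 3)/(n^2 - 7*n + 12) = (n - 1)/(n - 4)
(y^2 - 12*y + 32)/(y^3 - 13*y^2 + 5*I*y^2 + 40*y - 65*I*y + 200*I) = (y - 4)/(y^2 + 5*y*(-1 + I) - 25*I)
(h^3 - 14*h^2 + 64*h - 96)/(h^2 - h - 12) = (h^2 - 10*h + 24)/(h + 3)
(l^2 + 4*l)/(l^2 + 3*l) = (l + 4)/(l + 3)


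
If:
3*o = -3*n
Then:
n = -o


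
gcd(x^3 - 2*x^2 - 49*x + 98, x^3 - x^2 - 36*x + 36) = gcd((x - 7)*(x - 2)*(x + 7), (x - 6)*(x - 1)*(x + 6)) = 1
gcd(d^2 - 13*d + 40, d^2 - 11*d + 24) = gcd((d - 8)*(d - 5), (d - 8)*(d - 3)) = d - 8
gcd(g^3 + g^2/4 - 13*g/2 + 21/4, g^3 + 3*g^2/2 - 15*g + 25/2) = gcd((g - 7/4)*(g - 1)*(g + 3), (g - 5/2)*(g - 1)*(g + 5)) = g - 1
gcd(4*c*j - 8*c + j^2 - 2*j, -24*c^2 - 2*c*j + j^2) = 4*c + j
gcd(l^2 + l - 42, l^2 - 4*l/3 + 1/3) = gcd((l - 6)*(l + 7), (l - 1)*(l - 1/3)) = 1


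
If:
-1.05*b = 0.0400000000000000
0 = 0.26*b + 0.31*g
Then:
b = -0.04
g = 0.03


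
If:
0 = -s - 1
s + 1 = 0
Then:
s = -1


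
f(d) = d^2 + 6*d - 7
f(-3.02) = -16.00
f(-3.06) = -16.00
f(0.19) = -5.82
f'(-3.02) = -0.04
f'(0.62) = 7.24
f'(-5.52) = -5.04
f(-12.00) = 65.00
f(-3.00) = -16.00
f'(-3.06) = -0.12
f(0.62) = -2.90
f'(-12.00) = -18.00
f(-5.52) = -9.65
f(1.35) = 2.92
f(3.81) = 30.38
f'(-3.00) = 0.00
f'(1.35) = 8.70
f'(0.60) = 7.20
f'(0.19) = 6.38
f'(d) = 2*d + 6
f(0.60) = -3.04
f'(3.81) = 13.62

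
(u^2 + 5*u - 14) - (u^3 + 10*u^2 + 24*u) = -u^3 - 9*u^2 - 19*u - 14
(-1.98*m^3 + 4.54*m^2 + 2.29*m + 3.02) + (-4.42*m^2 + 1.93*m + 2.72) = -1.98*m^3 + 0.12*m^2 + 4.22*m + 5.74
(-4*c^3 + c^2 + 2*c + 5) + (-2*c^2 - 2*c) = -4*c^3 - c^2 + 5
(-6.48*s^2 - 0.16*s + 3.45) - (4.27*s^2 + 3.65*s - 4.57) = -10.75*s^2 - 3.81*s + 8.02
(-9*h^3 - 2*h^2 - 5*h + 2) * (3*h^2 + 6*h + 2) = -27*h^5 - 60*h^4 - 45*h^3 - 28*h^2 + 2*h + 4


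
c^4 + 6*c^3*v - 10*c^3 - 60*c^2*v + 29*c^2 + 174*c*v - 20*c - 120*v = (c - 5)*(c - 4)*(c - 1)*(c + 6*v)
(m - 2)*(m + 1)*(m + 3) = m^3 + 2*m^2 - 5*m - 6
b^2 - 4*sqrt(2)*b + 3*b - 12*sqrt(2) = (b + 3)*(b - 4*sqrt(2))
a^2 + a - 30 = (a - 5)*(a + 6)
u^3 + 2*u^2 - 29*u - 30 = (u - 5)*(u + 1)*(u + 6)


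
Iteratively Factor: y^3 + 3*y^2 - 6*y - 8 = (y + 1)*(y^2 + 2*y - 8) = (y + 1)*(y + 4)*(y - 2)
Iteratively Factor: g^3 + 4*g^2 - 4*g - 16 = (g + 2)*(g^2 + 2*g - 8) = (g + 2)*(g + 4)*(g - 2)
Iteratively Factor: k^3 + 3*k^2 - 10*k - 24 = (k + 4)*(k^2 - k - 6) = (k - 3)*(k + 4)*(k + 2)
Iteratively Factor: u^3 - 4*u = (u)*(u^2 - 4) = u*(u - 2)*(u + 2)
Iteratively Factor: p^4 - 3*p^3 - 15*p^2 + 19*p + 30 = (p - 5)*(p^3 + 2*p^2 - 5*p - 6) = (p - 5)*(p - 2)*(p^2 + 4*p + 3) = (p - 5)*(p - 2)*(p + 3)*(p + 1)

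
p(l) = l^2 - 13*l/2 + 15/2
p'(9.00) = 11.50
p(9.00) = 30.00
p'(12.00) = 17.50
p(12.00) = 73.50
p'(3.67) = 0.84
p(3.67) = -2.89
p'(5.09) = 3.68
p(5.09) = 0.32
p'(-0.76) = -8.02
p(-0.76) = 13.02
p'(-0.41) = -7.32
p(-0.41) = 10.33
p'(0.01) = -6.48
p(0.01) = 7.44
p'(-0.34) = -7.18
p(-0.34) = 9.83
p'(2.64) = -1.22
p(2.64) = -2.69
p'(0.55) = -5.40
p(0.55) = 4.23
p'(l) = 2*l - 13/2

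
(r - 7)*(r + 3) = r^2 - 4*r - 21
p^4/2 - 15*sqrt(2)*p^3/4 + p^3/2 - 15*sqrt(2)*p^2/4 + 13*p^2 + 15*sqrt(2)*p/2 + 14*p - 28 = (p/2 + 1)*(p - 1)*(p - 4*sqrt(2))*(p - 7*sqrt(2)/2)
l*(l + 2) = l^2 + 2*l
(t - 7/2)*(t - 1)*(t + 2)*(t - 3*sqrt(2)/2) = t^4 - 5*t^3/2 - 3*sqrt(2)*t^3/2 - 11*t^2/2 + 15*sqrt(2)*t^2/4 + 7*t + 33*sqrt(2)*t/4 - 21*sqrt(2)/2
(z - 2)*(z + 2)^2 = z^3 + 2*z^2 - 4*z - 8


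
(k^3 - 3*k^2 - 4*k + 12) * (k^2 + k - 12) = k^5 - 2*k^4 - 19*k^3 + 44*k^2 + 60*k - 144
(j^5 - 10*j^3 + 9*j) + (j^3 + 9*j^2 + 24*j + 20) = j^5 - 9*j^3 + 9*j^2 + 33*j + 20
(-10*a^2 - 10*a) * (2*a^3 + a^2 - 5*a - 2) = -20*a^5 - 30*a^4 + 40*a^3 + 70*a^2 + 20*a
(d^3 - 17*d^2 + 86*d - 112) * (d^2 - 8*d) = d^5 - 25*d^4 + 222*d^3 - 800*d^2 + 896*d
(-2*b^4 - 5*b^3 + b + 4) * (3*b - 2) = -6*b^5 - 11*b^4 + 10*b^3 + 3*b^2 + 10*b - 8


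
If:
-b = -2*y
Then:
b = 2*y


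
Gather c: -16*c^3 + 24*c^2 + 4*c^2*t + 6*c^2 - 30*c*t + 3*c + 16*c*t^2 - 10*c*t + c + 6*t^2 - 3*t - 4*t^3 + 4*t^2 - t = -16*c^3 + c^2*(4*t + 30) + c*(16*t^2 - 40*t + 4) - 4*t^3 + 10*t^2 - 4*t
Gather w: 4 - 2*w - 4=-2*w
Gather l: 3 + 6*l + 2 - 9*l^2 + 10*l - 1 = -9*l^2 + 16*l + 4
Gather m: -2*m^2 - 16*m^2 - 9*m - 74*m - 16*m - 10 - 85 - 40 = -18*m^2 - 99*m - 135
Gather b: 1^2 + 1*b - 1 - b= 0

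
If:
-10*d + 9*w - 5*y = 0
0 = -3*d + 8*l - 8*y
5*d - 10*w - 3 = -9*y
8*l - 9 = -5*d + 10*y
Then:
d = 111/46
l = 2229/368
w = 255/46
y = 237/46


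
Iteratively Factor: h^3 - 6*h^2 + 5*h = (h)*(h^2 - 6*h + 5) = h*(h - 5)*(h - 1)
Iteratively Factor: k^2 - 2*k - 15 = (k + 3)*(k - 5)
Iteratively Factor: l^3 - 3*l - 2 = (l + 1)*(l^2 - l - 2) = (l - 2)*(l + 1)*(l + 1)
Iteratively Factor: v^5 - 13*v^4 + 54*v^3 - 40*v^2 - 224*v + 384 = (v + 2)*(v^4 - 15*v^3 + 84*v^2 - 208*v + 192) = (v - 4)*(v + 2)*(v^3 - 11*v^2 + 40*v - 48) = (v - 4)*(v - 3)*(v + 2)*(v^2 - 8*v + 16) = (v - 4)^2*(v - 3)*(v + 2)*(v - 4)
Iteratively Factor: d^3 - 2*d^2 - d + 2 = (d - 2)*(d^2 - 1) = (d - 2)*(d - 1)*(d + 1)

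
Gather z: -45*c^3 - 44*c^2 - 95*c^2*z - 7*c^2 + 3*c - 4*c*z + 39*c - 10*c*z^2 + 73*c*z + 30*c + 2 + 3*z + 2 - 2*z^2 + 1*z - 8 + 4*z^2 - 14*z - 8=-45*c^3 - 51*c^2 + 72*c + z^2*(2 - 10*c) + z*(-95*c^2 + 69*c - 10) - 12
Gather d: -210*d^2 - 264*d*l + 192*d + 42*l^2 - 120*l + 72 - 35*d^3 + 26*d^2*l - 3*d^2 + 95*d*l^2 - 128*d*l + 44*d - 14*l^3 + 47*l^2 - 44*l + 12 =-35*d^3 + d^2*(26*l - 213) + d*(95*l^2 - 392*l + 236) - 14*l^3 + 89*l^2 - 164*l + 84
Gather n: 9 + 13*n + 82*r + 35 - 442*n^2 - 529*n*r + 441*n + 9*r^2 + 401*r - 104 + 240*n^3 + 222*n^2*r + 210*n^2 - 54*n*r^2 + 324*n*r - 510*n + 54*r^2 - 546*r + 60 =240*n^3 + n^2*(222*r - 232) + n*(-54*r^2 - 205*r - 56) + 63*r^2 - 63*r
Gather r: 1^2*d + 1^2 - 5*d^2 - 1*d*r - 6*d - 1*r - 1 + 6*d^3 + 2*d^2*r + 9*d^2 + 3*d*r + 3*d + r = 6*d^3 + 4*d^2 - 2*d + r*(2*d^2 + 2*d)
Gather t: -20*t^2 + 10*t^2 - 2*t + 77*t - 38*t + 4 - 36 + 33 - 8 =-10*t^2 + 37*t - 7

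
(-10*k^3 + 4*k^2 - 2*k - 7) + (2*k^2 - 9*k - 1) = -10*k^3 + 6*k^2 - 11*k - 8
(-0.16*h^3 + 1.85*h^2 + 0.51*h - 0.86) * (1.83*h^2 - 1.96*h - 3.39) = -0.2928*h^5 + 3.6991*h^4 - 2.1503*h^3 - 8.8449*h^2 - 0.0433000000000001*h + 2.9154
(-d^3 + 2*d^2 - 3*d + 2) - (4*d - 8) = -d^3 + 2*d^2 - 7*d + 10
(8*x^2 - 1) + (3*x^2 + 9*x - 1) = 11*x^2 + 9*x - 2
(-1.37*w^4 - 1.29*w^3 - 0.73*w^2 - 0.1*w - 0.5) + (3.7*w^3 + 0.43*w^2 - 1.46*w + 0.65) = -1.37*w^4 + 2.41*w^3 - 0.3*w^2 - 1.56*w + 0.15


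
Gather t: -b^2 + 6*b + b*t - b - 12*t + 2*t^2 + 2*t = -b^2 + 5*b + 2*t^2 + t*(b - 10)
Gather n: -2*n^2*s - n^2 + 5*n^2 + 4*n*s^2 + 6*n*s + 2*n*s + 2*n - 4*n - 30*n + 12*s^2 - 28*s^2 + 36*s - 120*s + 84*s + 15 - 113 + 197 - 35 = n^2*(4 - 2*s) + n*(4*s^2 + 8*s - 32) - 16*s^2 + 64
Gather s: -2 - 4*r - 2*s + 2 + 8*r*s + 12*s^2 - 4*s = -4*r + 12*s^2 + s*(8*r - 6)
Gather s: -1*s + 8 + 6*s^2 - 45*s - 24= 6*s^2 - 46*s - 16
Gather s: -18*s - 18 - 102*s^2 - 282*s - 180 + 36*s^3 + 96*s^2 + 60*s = 36*s^3 - 6*s^2 - 240*s - 198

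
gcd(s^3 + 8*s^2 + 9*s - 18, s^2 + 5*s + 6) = s + 3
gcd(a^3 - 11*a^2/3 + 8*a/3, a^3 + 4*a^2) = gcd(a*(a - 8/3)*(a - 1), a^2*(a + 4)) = a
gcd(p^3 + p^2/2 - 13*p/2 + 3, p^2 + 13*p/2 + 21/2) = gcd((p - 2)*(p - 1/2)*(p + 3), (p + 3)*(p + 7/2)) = p + 3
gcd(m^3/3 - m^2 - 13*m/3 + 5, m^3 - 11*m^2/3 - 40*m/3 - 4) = 1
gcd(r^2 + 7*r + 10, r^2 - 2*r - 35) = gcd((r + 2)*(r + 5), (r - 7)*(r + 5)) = r + 5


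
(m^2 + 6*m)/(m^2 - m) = (m + 6)/(m - 1)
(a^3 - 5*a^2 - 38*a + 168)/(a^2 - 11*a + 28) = a + 6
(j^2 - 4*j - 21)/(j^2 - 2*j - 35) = (j + 3)/(j + 5)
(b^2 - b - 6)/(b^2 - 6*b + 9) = (b + 2)/(b - 3)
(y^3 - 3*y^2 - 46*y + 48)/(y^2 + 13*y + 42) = (y^2 - 9*y + 8)/(y + 7)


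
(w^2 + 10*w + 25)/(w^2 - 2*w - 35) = (w + 5)/(w - 7)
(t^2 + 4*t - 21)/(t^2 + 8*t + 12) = (t^2 + 4*t - 21)/(t^2 + 8*t + 12)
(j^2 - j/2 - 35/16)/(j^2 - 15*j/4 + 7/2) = (j + 5/4)/(j - 2)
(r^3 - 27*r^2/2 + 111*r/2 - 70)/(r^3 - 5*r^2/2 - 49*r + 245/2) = (r - 4)/(r + 7)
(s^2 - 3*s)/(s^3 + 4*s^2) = (s - 3)/(s*(s + 4))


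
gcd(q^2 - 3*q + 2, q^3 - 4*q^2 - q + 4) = q - 1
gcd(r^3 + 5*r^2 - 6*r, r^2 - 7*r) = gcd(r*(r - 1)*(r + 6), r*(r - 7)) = r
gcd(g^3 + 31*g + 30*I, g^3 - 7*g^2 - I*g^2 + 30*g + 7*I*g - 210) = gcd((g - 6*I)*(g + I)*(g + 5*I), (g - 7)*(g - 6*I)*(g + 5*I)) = g^2 - I*g + 30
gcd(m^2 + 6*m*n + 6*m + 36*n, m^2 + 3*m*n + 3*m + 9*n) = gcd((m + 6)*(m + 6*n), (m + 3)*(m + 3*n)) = 1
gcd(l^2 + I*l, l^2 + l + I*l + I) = l + I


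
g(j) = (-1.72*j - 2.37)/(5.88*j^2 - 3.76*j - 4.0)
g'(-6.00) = 0.00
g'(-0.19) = -0.74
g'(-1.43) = -0.12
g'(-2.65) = -0.00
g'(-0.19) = -0.74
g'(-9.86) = 0.00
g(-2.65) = 0.05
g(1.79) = -0.67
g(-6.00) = 0.03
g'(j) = (3.76 - 11.76*j)*(-1.72*j - 2.37)/(5.88*j^2 - 3.76*j - 4.0)^2 - 1.72/(5.88*j^2 - 3.76*j - 4.0)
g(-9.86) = 0.02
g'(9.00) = 0.01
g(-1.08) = -0.07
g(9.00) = -0.04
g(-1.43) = 0.01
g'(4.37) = 0.04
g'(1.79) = 1.22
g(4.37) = -0.11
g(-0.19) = 0.66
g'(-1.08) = -0.42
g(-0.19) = 0.66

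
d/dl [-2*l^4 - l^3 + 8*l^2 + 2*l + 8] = -8*l^3 - 3*l^2 + 16*l + 2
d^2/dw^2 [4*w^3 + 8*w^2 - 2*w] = 24*w + 16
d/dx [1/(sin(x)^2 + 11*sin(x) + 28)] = -(2*sin(x) + 11)*cos(x)/(sin(x)^2 + 11*sin(x) + 28)^2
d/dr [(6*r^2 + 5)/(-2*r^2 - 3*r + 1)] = (-18*r^2 + 32*r + 15)/(4*r^4 + 12*r^3 + 5*r^2 - 6*r + 1)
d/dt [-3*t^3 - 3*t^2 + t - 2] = -9*t^2 - 6*t + 1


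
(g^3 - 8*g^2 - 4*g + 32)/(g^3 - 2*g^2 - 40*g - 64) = (g - 2)/(g + 4)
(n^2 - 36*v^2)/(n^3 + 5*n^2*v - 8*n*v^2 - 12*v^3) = (-n + 6*v)/(-n^2 + n*v + 2*v^2)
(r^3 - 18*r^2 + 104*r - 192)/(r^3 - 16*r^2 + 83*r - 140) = (r^2 - 14*r + 48)/(r^2 - 12*r + 35)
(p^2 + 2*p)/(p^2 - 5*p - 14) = p/(p - 7)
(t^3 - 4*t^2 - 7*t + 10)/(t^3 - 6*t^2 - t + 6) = (t^2 - 3*t - 10)/(t^2 - 5*t - 6)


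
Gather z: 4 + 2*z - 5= 2*z - 1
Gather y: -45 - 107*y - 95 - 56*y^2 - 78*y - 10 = -56*y^2 - 185*y - 150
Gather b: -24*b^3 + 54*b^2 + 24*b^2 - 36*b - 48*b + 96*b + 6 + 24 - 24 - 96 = -24*b^3 + 78*b^2 + 12*b - 90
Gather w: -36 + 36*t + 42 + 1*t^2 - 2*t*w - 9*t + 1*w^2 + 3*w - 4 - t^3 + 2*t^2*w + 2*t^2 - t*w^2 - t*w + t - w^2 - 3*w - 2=-t^3 + 3*t^2 - t*w^2 + 28*t + w*(2*t^2 - 3*t)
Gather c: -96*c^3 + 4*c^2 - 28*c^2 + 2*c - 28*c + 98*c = -96*c^3 - 24*c^2 + 72*c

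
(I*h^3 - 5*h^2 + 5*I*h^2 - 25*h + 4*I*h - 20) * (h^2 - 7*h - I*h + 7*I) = I*h^5 - 4*h^4 - 2*I*h^4 + 8*h^3 - 26*I*h^3 + 124*h^2 - 38*I*h^2 + 112*h - 155*I*h - 140*I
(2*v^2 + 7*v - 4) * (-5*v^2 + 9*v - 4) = -10*v^4 - 17*v^3 + 75*v^2 - 64*v + 16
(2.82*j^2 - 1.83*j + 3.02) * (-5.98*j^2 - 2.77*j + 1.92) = -16.8636*j^4 + 3.132*j^3 - 7.5761*j^2 - 11.879*j + 5.7984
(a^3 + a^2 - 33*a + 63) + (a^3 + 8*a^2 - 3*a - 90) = 2*a^3 + 9*a^2 - 36*a - 27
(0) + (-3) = -3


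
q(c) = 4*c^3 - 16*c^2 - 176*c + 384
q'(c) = 12*c^2 - 32*c - 176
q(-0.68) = 495.02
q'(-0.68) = -148.69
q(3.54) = -262.10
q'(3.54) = -138.90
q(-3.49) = 633.32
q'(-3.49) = 81.84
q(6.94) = -271.04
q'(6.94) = 179.88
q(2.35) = -66.05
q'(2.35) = -184.93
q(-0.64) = 489.04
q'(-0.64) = -150.60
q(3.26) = -221.22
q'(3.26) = -152.79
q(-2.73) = 663.85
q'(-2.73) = 0.79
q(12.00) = 2880.00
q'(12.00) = 1168.00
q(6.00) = -384.00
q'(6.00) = 64.00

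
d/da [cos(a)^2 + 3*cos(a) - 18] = -(2*cos(a) + 3)*sin(a)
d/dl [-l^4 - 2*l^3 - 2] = l^2*(-4*l - 6)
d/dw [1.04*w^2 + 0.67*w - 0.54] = 2.08*w + 0.67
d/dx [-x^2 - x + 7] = -2*x - 1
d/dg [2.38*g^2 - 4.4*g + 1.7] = 4.76*g - 4.4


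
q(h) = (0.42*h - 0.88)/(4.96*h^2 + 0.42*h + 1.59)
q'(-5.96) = -0.00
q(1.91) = -0.00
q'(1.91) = 0.02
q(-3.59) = -0.04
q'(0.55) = 0.47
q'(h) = (-9.92*h - 0.42)*(0.42*h - 0.88)/(4.96*h^2 + 0.42*h + 1.59)^2 + 0.42/(4.96*h^2 + 0.42*h + 1.59) = (-2.0832*h^2 + 8.7296*h + 1.0374)/(24.6016*h^4 + 4.1664*h^3 + 15.9492*h^2 + 1.3356*h + 2.5281)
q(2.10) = 0.00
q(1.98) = -0.00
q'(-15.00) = -0.00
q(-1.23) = -0.16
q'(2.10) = 0.02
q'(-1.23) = -0.17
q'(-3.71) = -0.01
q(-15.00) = -0.01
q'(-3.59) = -0.01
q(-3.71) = -0.04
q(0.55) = -0.20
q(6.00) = 0.01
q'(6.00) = -0.00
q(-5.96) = -0.02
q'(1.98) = 0.02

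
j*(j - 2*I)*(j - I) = j^3 - 3*I*j^2 - 2*j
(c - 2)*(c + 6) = c^2 + 4*c - 12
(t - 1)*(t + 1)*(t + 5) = t^3 + 5*t^2 - t - 5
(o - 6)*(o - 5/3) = o^2 - 23*o/3 + 10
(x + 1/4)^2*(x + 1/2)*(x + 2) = x^4 + 3*x^3 + 37*x^2/16 + 21*x/32 + 1/16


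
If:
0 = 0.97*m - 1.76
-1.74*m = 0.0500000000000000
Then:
No Solution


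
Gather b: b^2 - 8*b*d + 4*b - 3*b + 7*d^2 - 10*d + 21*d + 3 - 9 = b^2 + b*(1 - 8*d) + 7*d^2 + 11*d - 6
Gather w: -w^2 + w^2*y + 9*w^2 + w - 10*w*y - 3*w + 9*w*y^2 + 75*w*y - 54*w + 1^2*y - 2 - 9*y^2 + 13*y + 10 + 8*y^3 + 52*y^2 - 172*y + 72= w^2*(y + 8) + w*(9*y^2 + 65*y - 56) + 8*y^3 + 43*y^2 - 158*y + 80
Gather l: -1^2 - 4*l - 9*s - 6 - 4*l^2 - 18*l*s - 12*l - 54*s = -4*l^2 + l*(-18*s - 16) - 63*s - 7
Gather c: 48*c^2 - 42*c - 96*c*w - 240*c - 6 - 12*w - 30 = 48*c^2 + c*(-96*w - 282) - 12*w - 36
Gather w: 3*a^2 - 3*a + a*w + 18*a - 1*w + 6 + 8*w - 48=3*a^2 + 15*a + w*(a + 7) - 42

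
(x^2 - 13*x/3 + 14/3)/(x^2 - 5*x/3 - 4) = (-3*x^2 + 13*x - 14)/(-3*x^2 + 5*x + 12)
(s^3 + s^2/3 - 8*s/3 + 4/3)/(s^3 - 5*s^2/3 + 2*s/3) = (s + 2)/s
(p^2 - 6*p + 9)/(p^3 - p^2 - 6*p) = (p - 3)/(p*(p + 2))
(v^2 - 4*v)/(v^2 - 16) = v/(v + 4)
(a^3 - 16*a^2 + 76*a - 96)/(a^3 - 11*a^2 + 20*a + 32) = (a^2 - 8*a + 12)/(a^2 - 3*a - 4)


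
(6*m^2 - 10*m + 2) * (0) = 0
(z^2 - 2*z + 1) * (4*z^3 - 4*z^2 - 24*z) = 4*z^5 - 12*z^4 - 12*z^3 + 44*z^2 - 24*z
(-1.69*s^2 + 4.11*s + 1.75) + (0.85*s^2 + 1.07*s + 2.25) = -0.84*s^2 + 5.18*s + 4.0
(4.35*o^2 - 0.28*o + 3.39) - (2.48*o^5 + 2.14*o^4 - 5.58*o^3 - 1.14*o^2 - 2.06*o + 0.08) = -2.48*o^5 - 2.14*o^4 + 5.58*o^3 + 5.49*o^2 + 1.78*o + 3.31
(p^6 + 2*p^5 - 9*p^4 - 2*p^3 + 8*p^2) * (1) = p^6 + 2*p^5 - 9*p^4 - 2*p^3 + 8*p^2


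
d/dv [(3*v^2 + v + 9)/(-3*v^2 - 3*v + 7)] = 2*(-3*v^2 + 48*v + 17)/(9*v^4 + 18*v^3 - 33*v^2 - 42*v + 49)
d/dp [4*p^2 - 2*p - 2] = 8*p - 2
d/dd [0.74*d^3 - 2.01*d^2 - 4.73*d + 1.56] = 2.22*d^2 - 4.02*d - 4.73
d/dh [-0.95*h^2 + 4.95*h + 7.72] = 4.95 - 1.9*h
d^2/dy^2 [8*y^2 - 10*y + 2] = 16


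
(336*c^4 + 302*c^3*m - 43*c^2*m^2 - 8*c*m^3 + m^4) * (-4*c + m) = -1344*c^5 - 872*c^4*m + 474*c^3*m^2 - 11*c^2*m^3 - 12*c*m^4 + m^5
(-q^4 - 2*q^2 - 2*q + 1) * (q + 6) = -q^5 - 6*q^4 - 2*q^3 - 14*q^2 - 11*q + 6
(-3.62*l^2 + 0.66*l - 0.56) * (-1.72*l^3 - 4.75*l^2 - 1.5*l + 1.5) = 6.2264*l^5 + 16.0598*l^4 + 3.2582*l^3 - 3.76*l^2 + 1.83*l - 0.84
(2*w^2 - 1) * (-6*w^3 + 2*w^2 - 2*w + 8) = -12*w^5 + 4*w^4 + 2*w^3 + 14*w^2 + 2*w - 8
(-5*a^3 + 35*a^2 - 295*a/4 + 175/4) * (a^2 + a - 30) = -5*a^5 + 30*a^4 + 445*a^3/4 - 1080*a^2 + 9025*a/4 - 2625/2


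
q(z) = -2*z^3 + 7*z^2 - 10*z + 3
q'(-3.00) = -106.00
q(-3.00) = 150.00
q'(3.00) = -22.00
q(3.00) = -18.00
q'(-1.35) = -39.84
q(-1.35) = 34.18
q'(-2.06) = -64.30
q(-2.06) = 70.79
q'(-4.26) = -178.53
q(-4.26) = 327.25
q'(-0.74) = -23.65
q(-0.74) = 15.04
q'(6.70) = -185.54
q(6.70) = -351.30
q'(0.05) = -9.32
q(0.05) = 2.52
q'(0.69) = -3.20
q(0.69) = -1.22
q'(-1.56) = -46.44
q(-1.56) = 43.23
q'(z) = -6*z^2 + 14*z - 10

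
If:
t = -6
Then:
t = -6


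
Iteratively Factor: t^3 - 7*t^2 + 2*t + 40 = (t - 4)*(t^2 - 3*t - 10) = (t - 4)*(t + 2)*(t - 5)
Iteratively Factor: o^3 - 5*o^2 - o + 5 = (o + 1)*(o^2 - 6*o + 5) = (o - 1)*(o + 1)*(o - 5)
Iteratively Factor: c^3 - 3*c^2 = (c)*(c^2 - 3*c) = c*(c - 3)*(c)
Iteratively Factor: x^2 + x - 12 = (x + 4)*(x - 3)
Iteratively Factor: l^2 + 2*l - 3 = (l + 3)*(l - 1)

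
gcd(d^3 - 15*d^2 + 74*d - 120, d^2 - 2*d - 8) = d - 4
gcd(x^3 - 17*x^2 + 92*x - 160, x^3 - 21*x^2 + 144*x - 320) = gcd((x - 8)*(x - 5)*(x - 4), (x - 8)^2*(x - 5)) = x^2 - 13*x + 40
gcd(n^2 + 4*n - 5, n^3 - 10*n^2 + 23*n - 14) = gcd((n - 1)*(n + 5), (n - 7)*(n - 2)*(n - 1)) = n - 1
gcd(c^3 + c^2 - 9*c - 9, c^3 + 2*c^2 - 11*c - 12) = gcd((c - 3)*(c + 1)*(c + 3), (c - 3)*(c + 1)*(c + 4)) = c^2 - 2*c - 3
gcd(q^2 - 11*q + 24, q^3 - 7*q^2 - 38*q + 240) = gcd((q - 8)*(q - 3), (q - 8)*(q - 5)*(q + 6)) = q - 8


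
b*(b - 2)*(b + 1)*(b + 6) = b^4 + 5*b^3 - 8*b^2 - 12*b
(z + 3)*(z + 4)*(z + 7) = z^3 + 14*z^2 + 61*z + 84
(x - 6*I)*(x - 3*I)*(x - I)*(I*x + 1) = I*x^4 + 11*x^3 - 37*I*x^2 - 45*x + 18*I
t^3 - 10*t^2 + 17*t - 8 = (t - 8)*(t - 1)^2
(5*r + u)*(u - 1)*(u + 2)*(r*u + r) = 5*r^2*u^3 + 10*r^2*u^2 - 5*r^2*u - 10*r^2 + r*u^4 + 2*r*u^3 - r*u^2 - 2*r*u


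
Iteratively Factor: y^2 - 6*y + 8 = (y - 4)*(y - 2)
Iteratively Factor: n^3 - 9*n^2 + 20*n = (n)*(n^2 - 9*n + 20) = n*(n - 4)*(n - 5)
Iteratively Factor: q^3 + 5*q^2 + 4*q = (q + 4)*(q^2 + q) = q*(q + 4)*(q + 1)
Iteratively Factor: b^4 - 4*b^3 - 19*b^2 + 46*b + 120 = (b + 3)*(b^3 - 7*b^2 + 2*b + 40) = (b + 2)*(b + 3)*(b^2 - 9*b + 20) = (b - 5)*(b + 2)*(b + 3)*(b - 4)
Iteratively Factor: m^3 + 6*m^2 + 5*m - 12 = (m + 4)*(m^2 + 2*m - 3) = (m + 3)*(m + 4)*(m - 1)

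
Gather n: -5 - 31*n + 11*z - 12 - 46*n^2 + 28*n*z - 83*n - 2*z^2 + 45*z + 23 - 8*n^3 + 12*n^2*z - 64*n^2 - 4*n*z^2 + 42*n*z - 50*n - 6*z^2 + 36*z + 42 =-8*n^3 + n^2*(12*z - 110) + n*(-4*z^2 + 70*z - 164) - 8*z^2 + 92*z + 48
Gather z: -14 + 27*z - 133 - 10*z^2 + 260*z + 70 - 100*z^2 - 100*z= -110*z^2 + 187*z - 77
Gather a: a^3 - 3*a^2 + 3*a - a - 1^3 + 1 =a^3 - 3*a^2 + 2*a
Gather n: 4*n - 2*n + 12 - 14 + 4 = 2*n + 2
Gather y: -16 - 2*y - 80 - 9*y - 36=-11*y - 132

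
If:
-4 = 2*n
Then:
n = -2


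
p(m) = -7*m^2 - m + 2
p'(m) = -14*m - 1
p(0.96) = -5.41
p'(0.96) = -14.44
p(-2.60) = -42.72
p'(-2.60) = 35.40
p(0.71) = -2.24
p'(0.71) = -10.94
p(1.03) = -6.46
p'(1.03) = -15.42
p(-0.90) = -2.77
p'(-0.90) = 11.60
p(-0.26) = 1.79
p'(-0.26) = 2.64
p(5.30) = -199.93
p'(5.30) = -75.20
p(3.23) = -74.26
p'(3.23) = -46.22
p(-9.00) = -556.00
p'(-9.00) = 125.00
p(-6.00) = -244.00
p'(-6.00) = 83.00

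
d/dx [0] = 0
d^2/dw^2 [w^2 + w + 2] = 2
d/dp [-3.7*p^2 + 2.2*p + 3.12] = 2.2 - 7.4*p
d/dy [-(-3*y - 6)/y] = -6/y^2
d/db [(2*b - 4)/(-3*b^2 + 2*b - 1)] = 6*(b^2 - 4*b + 1)/(9*b^4 - 12*b^3 + 10*b^2 - 4*b + 1)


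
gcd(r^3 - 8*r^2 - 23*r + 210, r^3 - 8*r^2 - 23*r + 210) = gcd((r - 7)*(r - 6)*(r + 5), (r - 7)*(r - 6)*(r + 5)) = r^3 - 8*r^2 - 23*r + 210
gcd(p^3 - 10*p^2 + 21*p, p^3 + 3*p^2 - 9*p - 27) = p - 3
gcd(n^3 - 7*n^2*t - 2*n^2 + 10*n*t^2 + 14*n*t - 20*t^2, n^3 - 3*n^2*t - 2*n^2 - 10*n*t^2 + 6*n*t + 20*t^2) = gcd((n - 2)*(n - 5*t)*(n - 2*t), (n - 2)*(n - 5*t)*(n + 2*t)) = -n^2 + 5*n*t + 2*n - 10*t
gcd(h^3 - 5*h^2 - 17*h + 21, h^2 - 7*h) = h - 7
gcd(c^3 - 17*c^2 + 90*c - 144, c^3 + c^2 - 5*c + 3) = 1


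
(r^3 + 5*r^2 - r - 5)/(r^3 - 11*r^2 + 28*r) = (r^3 + 5*r^2 - r - 5)/(r*(r^2 - 11*r + 28))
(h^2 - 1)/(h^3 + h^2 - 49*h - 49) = (h - 1)/(h^2 - 49)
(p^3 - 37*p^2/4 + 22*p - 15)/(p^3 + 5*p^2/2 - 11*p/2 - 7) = (4*p^2 - 29*p + 30)/(2*(2*p^2 + 9*p + 7))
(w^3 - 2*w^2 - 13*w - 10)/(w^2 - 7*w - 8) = (w^2 - 3*w - 10)/(w - 8)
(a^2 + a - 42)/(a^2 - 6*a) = (a + 7)/a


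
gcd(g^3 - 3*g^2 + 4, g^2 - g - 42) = 1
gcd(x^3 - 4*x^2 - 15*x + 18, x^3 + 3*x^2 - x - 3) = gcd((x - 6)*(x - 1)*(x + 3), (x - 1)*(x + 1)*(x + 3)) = x^2 + 2*x - 3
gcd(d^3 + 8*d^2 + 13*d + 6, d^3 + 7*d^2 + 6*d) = d^2 + 7*d + 6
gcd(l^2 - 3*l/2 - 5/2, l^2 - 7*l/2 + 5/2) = l - 5/2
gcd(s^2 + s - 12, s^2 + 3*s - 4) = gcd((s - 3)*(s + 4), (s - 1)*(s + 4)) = s + 4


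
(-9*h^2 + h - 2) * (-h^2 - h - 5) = 9*h^4 + 8*h^3 + 46*h^2 - 3*h + 10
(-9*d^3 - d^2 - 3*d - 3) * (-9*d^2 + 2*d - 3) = 81*d^5 - 9*d^4 + 52*d^3 + 24*d^2 + 3*d + 9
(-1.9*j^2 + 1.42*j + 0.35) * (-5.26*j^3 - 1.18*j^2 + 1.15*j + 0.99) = 9.994*j^5 - 5.2272*j^4 - 5.7016*j^3 - 0.661*j^2 + 1.8083*j + 0.3465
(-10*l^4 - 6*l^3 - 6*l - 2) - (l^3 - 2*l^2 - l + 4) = -10*l^4 - 7*l^3 + 2*l^2 - 5*l - 6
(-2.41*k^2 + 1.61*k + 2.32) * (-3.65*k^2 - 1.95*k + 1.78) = 8.7965*k^4 - 1.177*k^3 - 15.8973*k^2 - 1.6582*k + 4.1296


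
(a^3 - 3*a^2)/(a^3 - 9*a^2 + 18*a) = a/(a - 6)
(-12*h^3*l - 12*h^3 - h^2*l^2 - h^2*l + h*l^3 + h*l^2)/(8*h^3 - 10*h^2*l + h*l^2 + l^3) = h*(-12*h^2*l - 12*h^2 - h*l^2 - h*l + l^3 + l^2)/(8*h^3 - 10*h^2*l + h*l^2 + l^3)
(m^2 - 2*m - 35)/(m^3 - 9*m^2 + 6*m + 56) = (m + 5)/(m^2 - 2*m - 8)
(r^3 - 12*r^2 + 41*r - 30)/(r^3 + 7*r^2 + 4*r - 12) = (r^2 - 11*r + 30)/(r^2 + 8*r + 12)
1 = 1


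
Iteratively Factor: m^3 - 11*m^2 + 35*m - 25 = (m - 5)*(m^2 - 6*m + 5) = (m - 5)*(m - 1)*(m - 5)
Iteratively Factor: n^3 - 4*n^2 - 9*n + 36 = (n + 3)*(n^2 - 7*n + 12) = (n - 3)*(n + 3)*(n - 4)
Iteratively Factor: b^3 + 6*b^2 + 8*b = (b + 2)*(b^2 + 4*b) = (b + 2)*(b + 4)*(b)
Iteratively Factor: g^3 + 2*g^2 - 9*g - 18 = (g + 2)*(g^2 - 9) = (g - 3)*(g + 2)*(g + 3)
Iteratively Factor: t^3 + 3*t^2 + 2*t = (t + 2)*(t^2 + t) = (t + 1)*(t + 2)*(t)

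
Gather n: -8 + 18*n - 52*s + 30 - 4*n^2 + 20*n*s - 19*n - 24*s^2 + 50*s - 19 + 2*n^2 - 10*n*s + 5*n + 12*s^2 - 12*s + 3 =-2*n^2 + n*(10*s + 4) - 12*s^2 - 14*s + 6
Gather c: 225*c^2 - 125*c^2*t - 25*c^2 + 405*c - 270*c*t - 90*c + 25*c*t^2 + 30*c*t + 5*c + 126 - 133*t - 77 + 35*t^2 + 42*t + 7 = c^2*(200 - 125*t) + c*(25*t^2 - 240*t + 320) + 35*t^2 - 91*t + 56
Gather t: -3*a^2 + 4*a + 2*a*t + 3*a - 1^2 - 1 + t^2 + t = -3*a^2 + 7*a + t^2 + t*(2*a + 1) - 2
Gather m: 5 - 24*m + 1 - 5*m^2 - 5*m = -5*m^2 - 29*m + 6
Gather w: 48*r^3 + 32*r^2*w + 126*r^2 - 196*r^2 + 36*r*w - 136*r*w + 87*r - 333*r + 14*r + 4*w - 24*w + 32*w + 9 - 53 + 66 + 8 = 48*r^3 - 70*r^2 - 232*r + w*(32*r^2 - 100*r + 12) + 30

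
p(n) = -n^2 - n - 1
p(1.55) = -4.95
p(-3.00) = -7.00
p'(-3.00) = 5.00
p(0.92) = -2.77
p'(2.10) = -5.20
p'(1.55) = -4.10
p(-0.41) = -0.76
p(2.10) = -7.51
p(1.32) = -4.06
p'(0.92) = -2.84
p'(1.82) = -4.64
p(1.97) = -6.85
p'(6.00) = -13.00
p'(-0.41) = -0.18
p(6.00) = -43.00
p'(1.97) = -4.94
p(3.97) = -20.73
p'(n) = -2*n - 1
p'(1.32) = -3.64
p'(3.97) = -8.94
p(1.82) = -6.13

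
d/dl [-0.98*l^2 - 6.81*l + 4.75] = -1.96*l - 6.81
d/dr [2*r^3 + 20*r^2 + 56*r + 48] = 6*r^2 + 40*r + 56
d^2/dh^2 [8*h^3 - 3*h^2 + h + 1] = 48*h - 6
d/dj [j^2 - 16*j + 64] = 2*j - 16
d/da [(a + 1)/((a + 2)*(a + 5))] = (-a^2 - 2*a + 3)/(a^4 + 14*a^3 + 69*a^2 + 140*a + 100)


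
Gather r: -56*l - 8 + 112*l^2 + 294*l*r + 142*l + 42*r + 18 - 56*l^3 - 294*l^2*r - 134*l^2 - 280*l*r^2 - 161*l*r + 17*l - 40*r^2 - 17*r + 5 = -56*l^3 - 22*l^2 + 103*l + r^2*(-280*l - 40) + r*(-294*l^2 + 133*l + 25) + 15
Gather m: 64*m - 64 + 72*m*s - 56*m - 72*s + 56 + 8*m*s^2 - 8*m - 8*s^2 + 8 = m*(8*s^2 + 72*s) - 8*s^2 - 72*s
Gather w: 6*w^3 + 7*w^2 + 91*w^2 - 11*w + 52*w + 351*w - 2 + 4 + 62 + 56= 6*w^3 + 98*w^2 + 392*w + 120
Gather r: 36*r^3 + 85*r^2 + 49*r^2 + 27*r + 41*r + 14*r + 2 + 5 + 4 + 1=36*r^3 + 134*r^2 + 82*r + 12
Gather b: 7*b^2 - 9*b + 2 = 7*b^2 - 9*b + 2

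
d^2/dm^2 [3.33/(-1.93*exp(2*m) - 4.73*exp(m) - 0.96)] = (-3.33*(3.86*exp(m) + 4.73)*(7.72*exp(m) + 9.46)*exp(m) + (25.7076*exp(m) + 15.7509)*(1.93*exp(2*m) + 4.73*exp(m) + 0.96))*exp(m)/(1.93*exp(2*m) + 4.73*exp(m) + 0.96)^3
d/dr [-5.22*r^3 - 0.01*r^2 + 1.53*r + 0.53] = -15.66*r^2 - 0.02*r + 1.53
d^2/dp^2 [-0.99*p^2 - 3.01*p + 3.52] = -1.98000000000000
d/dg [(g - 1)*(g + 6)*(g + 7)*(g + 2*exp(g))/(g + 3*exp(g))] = (-g^4*exp(g) + 3*g^4 + 4*g^3*exp(g) + 24*g^3 + 18*g^2*exp(2*g) + 103*g^2*exp(g) + 29*g^2 + 144*g*exp(2*g) + 216*g*exp(g) + 174*exp(2*g) - 42*exp(g))/(g^2 + 6*g*exp(g) + 9*exp(2*g))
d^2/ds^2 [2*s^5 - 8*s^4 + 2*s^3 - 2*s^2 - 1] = 40*s^3 - 96*s^2 + 12*s - 4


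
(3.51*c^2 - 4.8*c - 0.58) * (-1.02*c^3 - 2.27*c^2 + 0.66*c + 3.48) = -3.5802*c^5 - 3.0717*c^4 + 13.8042*c^3 + 10.3634*c^2 - 17.0868*c - 2.0184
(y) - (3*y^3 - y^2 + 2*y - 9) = -3*y^3 + y^2 - y + 9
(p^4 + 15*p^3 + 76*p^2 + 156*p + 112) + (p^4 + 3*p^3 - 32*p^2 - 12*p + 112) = 2*p^4 + 18*p^3 + 44*p^2 + 144*p + 224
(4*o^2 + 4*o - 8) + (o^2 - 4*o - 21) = 5*o^2 - 29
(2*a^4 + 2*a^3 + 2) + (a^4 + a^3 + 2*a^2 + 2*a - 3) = 3*a^4 + 3*a^3 + 2*a^2 + 2*a - 1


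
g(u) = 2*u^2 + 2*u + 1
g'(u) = 4*u + 2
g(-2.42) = 7.87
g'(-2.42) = -7.68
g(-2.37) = 7.49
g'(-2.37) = -7.48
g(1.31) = 7.05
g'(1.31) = 7.24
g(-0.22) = 0.66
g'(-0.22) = 1.12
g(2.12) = 14.23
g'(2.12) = 10.48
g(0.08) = 1.17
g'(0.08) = 2.32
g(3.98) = 40.64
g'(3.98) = 17.92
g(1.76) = 10.72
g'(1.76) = 9.04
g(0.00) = 1.00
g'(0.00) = 2.00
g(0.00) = 1.00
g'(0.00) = 2.00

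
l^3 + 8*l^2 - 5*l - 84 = (l - 3)*(l + 4)*(l + 7)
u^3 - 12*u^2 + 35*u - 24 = (u - 8)*(u - 3)*(u - 1)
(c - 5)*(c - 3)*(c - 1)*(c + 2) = c^4 - 7*c^3 + 5*c^2 + 31*c - 30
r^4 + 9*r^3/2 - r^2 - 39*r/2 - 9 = (r - 2)*(r + 1/2)*(r + 3)^2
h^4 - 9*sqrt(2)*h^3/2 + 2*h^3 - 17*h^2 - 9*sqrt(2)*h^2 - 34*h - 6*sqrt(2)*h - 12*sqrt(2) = (h + 2)*(h - 6*sqrt(2))*(h + sqrt(2)/2)*(h + sqrt(2))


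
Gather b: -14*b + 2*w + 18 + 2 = -14*b + 2*w + 20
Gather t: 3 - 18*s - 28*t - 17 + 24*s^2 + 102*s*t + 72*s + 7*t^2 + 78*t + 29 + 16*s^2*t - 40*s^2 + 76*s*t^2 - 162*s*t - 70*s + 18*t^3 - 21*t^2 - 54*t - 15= -16*s^2 - 16*s + 18*t^3 + t^2*(76*s - 14) + t*(16*s^2 - 60*s - 4)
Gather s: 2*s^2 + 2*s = 2*s^2 + 2*s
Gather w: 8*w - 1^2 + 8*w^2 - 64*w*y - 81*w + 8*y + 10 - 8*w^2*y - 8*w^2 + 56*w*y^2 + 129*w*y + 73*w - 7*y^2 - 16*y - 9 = -8*w^2*y + w*(56*y^2 + 65*y) - 7*y^2 - 8*y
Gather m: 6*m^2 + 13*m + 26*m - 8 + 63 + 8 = 6*m^2 + 39*m + 63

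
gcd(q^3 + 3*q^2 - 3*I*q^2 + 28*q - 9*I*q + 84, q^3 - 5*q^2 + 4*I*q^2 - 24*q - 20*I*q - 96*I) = q^2 + q*(3 + 4*I) + 12*I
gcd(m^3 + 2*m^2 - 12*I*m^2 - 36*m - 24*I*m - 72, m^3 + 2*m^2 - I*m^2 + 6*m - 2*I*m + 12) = m + 2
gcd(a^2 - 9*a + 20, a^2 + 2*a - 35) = a - 5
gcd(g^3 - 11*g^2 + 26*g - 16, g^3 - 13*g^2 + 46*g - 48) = g^2 - 10*g + 16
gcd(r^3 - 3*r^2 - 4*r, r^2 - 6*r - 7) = r + 1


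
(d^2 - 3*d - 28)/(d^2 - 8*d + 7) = (d + 4)/(d - 1)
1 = 1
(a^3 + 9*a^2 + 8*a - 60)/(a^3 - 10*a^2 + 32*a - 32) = (a^2 + 11*a + 30)/(a^2 - 8*a + 16)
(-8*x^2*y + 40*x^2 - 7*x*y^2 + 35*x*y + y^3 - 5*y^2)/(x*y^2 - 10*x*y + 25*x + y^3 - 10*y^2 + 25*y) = (-8*x + y)/(y - 5)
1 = 1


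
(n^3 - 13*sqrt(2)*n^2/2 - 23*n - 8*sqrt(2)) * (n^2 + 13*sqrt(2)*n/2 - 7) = n^5 - 229*n^3/2 - 112*sqrt(2)*n^2 + 57*n + 56*sqrt(2)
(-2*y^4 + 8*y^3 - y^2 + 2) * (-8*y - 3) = 16*y^5 - 58*y^4 - 16*y^3 + 3*y^2 - 16*y - 6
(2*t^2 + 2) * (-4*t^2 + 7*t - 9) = -8*t^4 + 14*t^3 - 26*t^2 + 14*t - 18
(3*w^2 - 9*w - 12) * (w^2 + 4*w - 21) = 3*w^4 + 3*w^3 - 111*w^2 + 141*w + 252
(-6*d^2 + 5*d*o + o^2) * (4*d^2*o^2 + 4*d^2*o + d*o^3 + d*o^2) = -24*d^4*o^2 - 24*d^4*o + 14*d^3*o^3 + 14*d^3*o^2 + 9*d^2*o^4 + 9*d^2*o^3 + d*o^5 + d*o^4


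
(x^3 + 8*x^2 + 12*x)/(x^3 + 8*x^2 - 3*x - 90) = x*(x + 2)/(x^2 + 2*x - 15)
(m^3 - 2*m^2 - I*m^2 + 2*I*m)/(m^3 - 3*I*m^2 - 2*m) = (m - 2)/(m - 2*I)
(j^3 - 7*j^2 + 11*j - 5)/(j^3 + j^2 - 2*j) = (j^2 - 6*j + 5)/(j*(j + 2))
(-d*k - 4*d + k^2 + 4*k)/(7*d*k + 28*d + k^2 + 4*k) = (-d + k)/(7*d + k)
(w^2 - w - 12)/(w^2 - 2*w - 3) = (-w^2 + w + 12)/(-w^2 + 2*w + 3)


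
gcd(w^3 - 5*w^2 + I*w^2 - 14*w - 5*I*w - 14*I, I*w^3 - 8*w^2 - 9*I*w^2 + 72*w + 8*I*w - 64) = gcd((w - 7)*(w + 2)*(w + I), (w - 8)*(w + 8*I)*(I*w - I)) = 1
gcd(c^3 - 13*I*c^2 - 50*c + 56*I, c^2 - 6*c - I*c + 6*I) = 1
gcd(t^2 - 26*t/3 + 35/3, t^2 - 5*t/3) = t - 5/3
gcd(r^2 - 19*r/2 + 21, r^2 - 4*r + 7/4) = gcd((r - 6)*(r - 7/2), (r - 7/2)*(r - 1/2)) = r - 7/2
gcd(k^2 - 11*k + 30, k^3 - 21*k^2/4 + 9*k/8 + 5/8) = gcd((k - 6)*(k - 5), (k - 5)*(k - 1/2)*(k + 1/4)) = k - 5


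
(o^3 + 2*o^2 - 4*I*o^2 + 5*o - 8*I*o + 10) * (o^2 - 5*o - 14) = o^5 - 3*o^4 - 4*I*o^4 - 19*o^3 + 12*I*o^3 - 43*o^2 + 96*I*o^2 - 120*o + 112*I*o - 140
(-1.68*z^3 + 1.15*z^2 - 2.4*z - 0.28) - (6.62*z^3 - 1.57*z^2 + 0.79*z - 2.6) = -8.3*z^3 + 2.72*z^2 - 3.19*z + 2.32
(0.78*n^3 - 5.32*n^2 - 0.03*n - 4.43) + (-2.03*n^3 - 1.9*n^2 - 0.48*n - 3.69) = -1.25*n^3 - 7.22*n^2 - 0.51*n - 8.12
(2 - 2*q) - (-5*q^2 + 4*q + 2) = 5*q^2 - 6*q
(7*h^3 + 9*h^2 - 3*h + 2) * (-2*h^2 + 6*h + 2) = -14*h^5 + 24*h^4 + 74*h^3 - 4*h^2 + 6*h + 4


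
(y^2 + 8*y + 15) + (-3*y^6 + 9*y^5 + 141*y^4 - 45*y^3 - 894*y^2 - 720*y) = -3*y^6 + 9*y^5 + 141*y^4 - 45*y^3 - 893*y^2 - 712*y + 15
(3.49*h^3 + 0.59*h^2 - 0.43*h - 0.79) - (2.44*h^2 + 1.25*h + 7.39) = 3.49*h^3 - 1.85*h^2 - 1.68*h - 8.18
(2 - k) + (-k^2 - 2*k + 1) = -k^2 - 3*k + 3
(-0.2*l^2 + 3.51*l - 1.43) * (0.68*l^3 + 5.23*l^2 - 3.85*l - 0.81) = -0.136*l^5 + 1.3408*l^4 + 18.1549*l^3 - 20.8304*l^2 + 2.6624*l + 1.1583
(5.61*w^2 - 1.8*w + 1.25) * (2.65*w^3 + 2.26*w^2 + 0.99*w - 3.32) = 14.8665*w^5 + 7.9086*w^4 + 4.7984*w^3 - 17.5822*w^2 + 7.2135*w - 4.15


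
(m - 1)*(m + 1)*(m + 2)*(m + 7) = m^4 + 9*m^3 + 13*m^2 - 9*m - 14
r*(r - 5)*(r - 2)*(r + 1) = r^4 - 6*r^3 + 3*r^2 + 10*r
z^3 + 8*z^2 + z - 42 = (z - 2)*(z + 3)*(z + 7)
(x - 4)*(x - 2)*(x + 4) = x^3 - 2*x^2 - 16*x + 32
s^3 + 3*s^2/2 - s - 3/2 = (s - 1)*(s + 1)*(s + 3/2)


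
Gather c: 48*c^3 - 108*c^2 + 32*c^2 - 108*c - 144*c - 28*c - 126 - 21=48*c^3 - 76*c^2 - 280*c - 147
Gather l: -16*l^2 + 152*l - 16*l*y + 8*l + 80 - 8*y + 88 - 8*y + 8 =-16*l^2 + l*(160 - 16*y) - 16*y + 176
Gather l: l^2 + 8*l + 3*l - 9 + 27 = l^2 + 11*l + 18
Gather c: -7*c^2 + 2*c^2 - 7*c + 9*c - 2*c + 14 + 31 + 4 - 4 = 45 - 5*c^2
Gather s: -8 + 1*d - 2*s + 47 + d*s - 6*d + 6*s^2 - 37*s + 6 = -5*d + 6*s^2 + s*(d - 39) + 45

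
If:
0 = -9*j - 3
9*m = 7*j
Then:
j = -1/3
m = -7/27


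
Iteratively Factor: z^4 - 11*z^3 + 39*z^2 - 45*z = (z)*(z^3 - 11*z^2 + 39*z - 45) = z*(z - 3)*(z^2 - 8*z + 15) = z*(z - 3)^2*(z - 5)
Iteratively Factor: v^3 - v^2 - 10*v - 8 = (v + 2)*(v^2 - 3*v - 4) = (v + 1)*(v + 2)*(v - 4)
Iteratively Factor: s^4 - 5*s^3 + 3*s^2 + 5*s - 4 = (s - 1)*(s^3 - 4*s^2 - s + 4) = (s - 1)^2*(s^2 - 3*s - 4) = (s - 4)*(s - 1)^2*(s + 1)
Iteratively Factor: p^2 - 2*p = (p)*(p - 2)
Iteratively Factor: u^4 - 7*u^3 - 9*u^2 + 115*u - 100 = (u + 4)*(u^3 - 11*u^2 + 35*u - 25) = (u - 1)*(u + 4)*(u^2 - 10*u + 25) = (u - 5)*(u - 1)*(u + 4)*(u - 5)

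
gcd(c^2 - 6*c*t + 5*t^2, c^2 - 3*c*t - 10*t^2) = -c + 5*t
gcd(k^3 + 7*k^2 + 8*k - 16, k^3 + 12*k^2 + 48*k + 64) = k^2 + 8*k + 16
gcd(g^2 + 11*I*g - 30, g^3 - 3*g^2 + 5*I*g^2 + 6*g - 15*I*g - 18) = g + 6*I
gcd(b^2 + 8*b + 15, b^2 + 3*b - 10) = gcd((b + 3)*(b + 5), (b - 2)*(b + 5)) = b + 5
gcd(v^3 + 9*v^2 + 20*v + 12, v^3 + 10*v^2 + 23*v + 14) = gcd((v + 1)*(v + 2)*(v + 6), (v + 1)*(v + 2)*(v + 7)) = v^2 + 3*v + 2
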